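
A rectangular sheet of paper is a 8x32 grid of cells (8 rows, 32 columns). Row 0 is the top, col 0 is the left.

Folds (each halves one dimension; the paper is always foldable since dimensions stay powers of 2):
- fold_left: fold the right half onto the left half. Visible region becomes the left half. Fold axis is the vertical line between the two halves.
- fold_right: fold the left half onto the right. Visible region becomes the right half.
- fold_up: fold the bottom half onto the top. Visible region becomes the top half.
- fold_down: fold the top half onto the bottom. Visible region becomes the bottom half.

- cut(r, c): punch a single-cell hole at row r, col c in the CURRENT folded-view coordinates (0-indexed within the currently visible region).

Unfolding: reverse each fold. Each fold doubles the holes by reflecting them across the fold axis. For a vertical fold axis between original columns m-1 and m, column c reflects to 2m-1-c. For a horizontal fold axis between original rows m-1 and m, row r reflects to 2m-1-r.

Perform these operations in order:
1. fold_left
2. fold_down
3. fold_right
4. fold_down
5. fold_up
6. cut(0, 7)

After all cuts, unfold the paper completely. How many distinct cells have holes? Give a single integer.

Answer: 32

Derivation:
Op 1 fold_left: fold axis v@16; visible region now rows[0,8) x cols[0,16) = 8x16
Op 2 fold_down: fold axis h@4; visible region now rows[4,8) x cols[0,16) = 4x16
Op 3 fold_right: fold axis v@8; visible region now rows[4,8) x cols[8,16) = 4x8
Op 4 fold_down: fold axis h@6; visible region now rows[6,8) x cols[8,16) = 2x8
Op 5 fold_up: fold axis h@7; visible region now rows[6,7) x cols[8,16) = 1x8
Op 6 cut(0, 7): punch at orig (6,15); cuts so far [(6, 15)]; region rows[6,7) x cols[8,16) = 1x8
Unfold 1 (reflect across h@7): 2 holes -> [(6, 15), (7, 15)]
Unfold 2 (reflect across h@6): 4 holes -> [(4, 15), (5, 15), (6, 15), (7, 15)]
Unfold 3 (reflect across v@8): 8 holes -> [(4, 0), (4, 15), (5, 0), (5, 15), (6, 0), (6, 15), (7, 0), (7, 15)]
Unfold 4 (reflect across h@4): 16 holes -> [(0, 0), (0, 15), (1, 0), (1, 15), (2, 0), (2, 15), (3, 0), (3, 15), (4, 0), (4, 15), (5, 0), (5, 15), (6, 0), (6, 15), (7, 0), (7, 15)]
Unfold 5 (reflect across v@16): 32 holes -> [(0, 0), (0, 15), (0, 16), (0, 31), (1, 0), (1, 15), (1, 16), (1, 31), (2, 0), (2, 15), (2, 16), (2, 31), (3, 0), (3, 15), (3, 16), (3, 31), (4, 0), (4, 15), (4, 16), (4, 31), (5, 0), (5, 15), (5, 16), (5, 31), (6, 0), (6, 15), (6, 16), (6, 31), (7, 0), (7, 15), (7, 16), (7, 31)]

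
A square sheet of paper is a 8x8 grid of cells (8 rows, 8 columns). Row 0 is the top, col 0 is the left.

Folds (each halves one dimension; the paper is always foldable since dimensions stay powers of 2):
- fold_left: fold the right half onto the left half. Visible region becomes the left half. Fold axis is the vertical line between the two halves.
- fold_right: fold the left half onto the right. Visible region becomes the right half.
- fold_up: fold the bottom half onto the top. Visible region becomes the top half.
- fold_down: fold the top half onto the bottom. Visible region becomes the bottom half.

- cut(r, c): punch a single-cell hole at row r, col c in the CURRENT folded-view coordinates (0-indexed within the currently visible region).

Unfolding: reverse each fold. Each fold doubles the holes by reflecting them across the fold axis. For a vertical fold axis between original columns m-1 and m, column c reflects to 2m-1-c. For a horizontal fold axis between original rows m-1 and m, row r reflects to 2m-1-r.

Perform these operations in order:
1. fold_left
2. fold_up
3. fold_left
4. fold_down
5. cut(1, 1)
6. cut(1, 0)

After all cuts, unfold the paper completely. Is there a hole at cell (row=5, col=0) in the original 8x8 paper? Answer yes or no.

Op 1 fold_left: fold axis v@4; visible region now rows[0,8) x cols[0,4) = 8x4
Op 2 fold_up: fold axis h@4; visible region now rows[0,4) x cols[0,4) = 4x4
Op 3 fold_left: fold axis v@2; visible region now rows[0,4) x cols[0,2) = 4x2
Op 4 fold_down: fold axis h@2; visible region now rows[2,4) x cols[0,2) = 2x2
Op 5 cut(1, 1): punch at orig (3,1); cuts so far [(3, 1)]; region rows[2,4) x cols[0,2) = 2x2
Op 6 cut(1, 0): punch at orig (3,0); cuts so far [(3, 0), (3, 1)]; region rows[2,4) x cols[0,2) = 2x2
Unfold 1 (reflect across h@2): 4 holes -> [(0, 0), (0, 1), (3, 0), (3, 1)]
Unfold 2 (reflect across v@2): 8 holes -> [(0, 0), (0, 1), (0, 2), (0, 3), (3, 0), (3, 1), (3, 2), (3, 3)]
Unfold 3 (reflect across h@4): 16 holes -> [(0, 0), (0, 1), (0, 2), (0, 3), (3, 0), (3, 1), (3, 2), (3, 3), (4, 0), (4, 1), (4, 2), (4, 3), (7, 0), (7, 1), (7, 2), (7, 3)]
Unfold 4 (reflect across v@4): 32 holes -> [(0, 0), (0, 1), (0, 2), (0, 3), (0, 4), (0, 5), (0, 6), (0, 7), (3, 0), (3, 1), (3, 2), (3, 3), (3, 4), (3, 5), (3, 6), (3, 7), (4, 0), (4, 1), (4, 2), (4, 3), (4, 4), (4, 5), (4, 6), (4, 7), (7, 0), (7, 1), (7, 2), (7, 3), (7, 4), (7, 5), (7, 6), (7, 7)]
Holes: [(0, 0), (0, 1), (0, 2), (0, 3), (0, 4), (0, 5), (0, 6), (0, 7), (3, 0), (3, 1), (3, 2), (3, 3), (3, 4), (3, 5), (3, 6), (3, 7), (4, 0), (4, 1), (4, 2), (4, 3), (4, 4), (4, 5), (4, 6), (4, 7), (7, 0), (7, 1), (7, 2), (7, 3), (7, 4), (7, 5), (7, 6), (7, 7)]

Answer: no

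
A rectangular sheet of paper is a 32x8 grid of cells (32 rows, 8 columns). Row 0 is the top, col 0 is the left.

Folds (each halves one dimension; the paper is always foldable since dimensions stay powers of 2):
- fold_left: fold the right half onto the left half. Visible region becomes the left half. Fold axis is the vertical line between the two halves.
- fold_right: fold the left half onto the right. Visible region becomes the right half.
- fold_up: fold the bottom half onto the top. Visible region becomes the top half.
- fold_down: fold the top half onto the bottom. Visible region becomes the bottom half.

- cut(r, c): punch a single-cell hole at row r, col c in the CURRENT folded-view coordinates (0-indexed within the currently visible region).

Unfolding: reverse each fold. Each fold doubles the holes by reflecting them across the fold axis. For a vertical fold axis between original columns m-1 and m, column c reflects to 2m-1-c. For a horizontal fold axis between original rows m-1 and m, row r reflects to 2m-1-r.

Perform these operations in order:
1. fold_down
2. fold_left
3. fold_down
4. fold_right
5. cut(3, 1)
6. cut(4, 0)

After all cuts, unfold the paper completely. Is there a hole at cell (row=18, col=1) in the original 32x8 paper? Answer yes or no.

Answer: no

Derivation:
Op 1 fold_down: fold axis h@16; visible region now rows[16,32) x cols[0,8) = 16x8
Op 2 fold_left: fold axis v@4; visible region now rows[16,32) x cols[0,4) = 16x4
Op 3 fold_down: fold axis h@24; visible region now rows[24,32) x cols[0,4) = 8x4
Op 4 fold_right: fold axis v@2; visible region now rows[24,32) x cols[2,4) = 8x2
Op 5 cut(3, 1): punch at orig (27,3); cuts so far [(27, 3)]; region rows[24,32) x cols[2,4) = 8x2
Op 6 cut(4, 0): punch at orig (28,2); cuts so far [(27, 3), (28, 2)]; region rows[24,32) x cols[2,4) = 8x2
Unfold 1 (reflect across v@2): 4 holes -> [(27, 0), (27, 3), (28, 1), (28, 2)]
Unfold 2 (reflect across h@24): 8 holes -> [(19, 1), (19, 2), (20, 0), (20, 3), (27, 0), (27, 3), (28, 1), (28, 2)]
Unfold 3 (reflect across v@4): 16 holes -> [(19, 1), (19, 2), (19, 5), (19, 6), (20, 0), (20, 3), (20, 4), (20, 7), (27, 0), (27, 3), (27, 4), (27, 7), (28, 1), (28, 2), (28, 5), (28, 6)]
Unfold 4 (reflect across h@16): 32 holes -> [(3, 1), (3, 2), (3, 5), (3, 6), (4, 0), (4, 3), (4, 4), (4, 7), (11, 0), (11, 3), (11, 4), (11, 7), (12, 1), (12, 2), (12, 5), (12, 6), (19, 1), (19, 2), (19, 5), (19, 6), (20, 0), (20, 3), (20, 4), (20, 7), (27, 0), (27, 3), (27, 4), (27, 7), (28, 1), (28, 2), (28, 5), (28, 6)]
Holes: [(3, 1), (3, 2), (3, 5), (3, 6), (4, 0), (4, 3), (4, 4), (4, 7), (11, 0), (11, 3), (11, 4), (11, 7), (12, 1), (12, 2), (12, 5), (12, 6), (19, 1), (19, 2), (19, 5), (19, 6), (20, 0), (20, 3), (20, 4), (20, 7), (27, 0), (27, 3), (27, 4), (27, 7), (28, 1), (28, 2), (28, 5), (28, 6)]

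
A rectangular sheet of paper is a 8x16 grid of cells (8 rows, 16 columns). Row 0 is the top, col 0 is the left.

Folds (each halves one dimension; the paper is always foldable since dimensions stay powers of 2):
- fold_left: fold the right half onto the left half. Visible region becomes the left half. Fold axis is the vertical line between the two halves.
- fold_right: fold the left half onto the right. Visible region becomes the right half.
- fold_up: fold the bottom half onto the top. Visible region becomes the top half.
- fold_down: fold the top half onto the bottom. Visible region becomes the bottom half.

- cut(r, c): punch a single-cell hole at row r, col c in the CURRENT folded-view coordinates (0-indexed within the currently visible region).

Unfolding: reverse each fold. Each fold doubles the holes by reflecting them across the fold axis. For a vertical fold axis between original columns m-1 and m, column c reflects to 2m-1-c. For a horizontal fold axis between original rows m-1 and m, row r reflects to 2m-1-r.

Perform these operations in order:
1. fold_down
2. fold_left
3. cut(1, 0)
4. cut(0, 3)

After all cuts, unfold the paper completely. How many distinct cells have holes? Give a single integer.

Answer: 8

Derivation:
Op 1 fold_down: fold axis h@4; visible region now rows[4,8) x cols[0,16) = 4x16
Op 2 fold_left: fold axis v@8; visible region now rows[4,8) x cols[0,8) = 4x8
Op 3 cut(1, 0): punch at orig (5,0); cuts so far [(5, 0)]; region rows[4,8) x cols[0,8) = 4x8
Op 4 cut(0, 3): punch at orig (4,3); cuts so far [(4, 3), (5, 0)]; region rows[4,8) x cols[0,8) = 4x8
Unfold 1 (reflect across v@8): 4 holes -> [(4, 3), (4, 12), (5, 0), (5, 15)]
Unfold 2 (reflect across h@4): 8 holes -> [(2, 0), (2, 15), (3, 3), (3, 12), (4, 3), (4, 12), (5, 0), (5, 15)]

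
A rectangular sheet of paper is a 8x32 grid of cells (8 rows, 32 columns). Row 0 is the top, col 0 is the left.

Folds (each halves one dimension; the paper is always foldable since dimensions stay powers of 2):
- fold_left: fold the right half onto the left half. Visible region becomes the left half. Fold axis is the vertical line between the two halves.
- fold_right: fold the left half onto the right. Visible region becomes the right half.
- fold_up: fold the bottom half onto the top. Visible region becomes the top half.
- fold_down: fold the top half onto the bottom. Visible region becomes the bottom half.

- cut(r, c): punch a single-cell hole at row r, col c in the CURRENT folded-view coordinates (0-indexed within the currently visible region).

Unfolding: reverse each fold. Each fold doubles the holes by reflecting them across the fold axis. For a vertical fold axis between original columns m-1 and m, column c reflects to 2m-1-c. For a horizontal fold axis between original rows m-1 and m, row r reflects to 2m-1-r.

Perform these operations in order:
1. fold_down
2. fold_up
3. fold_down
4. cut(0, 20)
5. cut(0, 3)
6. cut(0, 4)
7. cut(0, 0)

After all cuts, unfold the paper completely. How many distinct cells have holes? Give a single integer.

Op 1 fold_down: fold axis h@4; visible region now rows[4,8) x cols[0,32) = 4x32
Op 2 fold_up: fold axis h@6; visible region now rows[4,6) x cols[0,32) = 2x32
Op 3 fold_down: fold axis h@5; visible region now rows[5,6) x cols[0,32) = 1x32
Op 4 cut(0, 20): punch at orig (5,20); cuts so far [(5, 20)]; region rows[5,6) x cols[0,32) = 1x32
Op 5 cut(0, 3): punch at orig (5,3); cuts so far [(5, 3), (5, 20)]; region rows[5,6) x cols[0,32) = 1x32
Op 6 cut(0, 4): punch at orig (5,4); cuts so far [(5, 3), (5, 4), (5, 20)]; region rows[5,6) x cols[0,32) = 1x32
Op 7 cut(0, 0): punch at orig (5,0); cuts so far [(5, 0), (5, 3), (5, 4), (5, 20)]; region rows[5,6) x cols[0,32) = 1x32
Unfold 1 (reflect across h@5): 8 holes -> [(4, 0), (4, 3), (4, 4), (4, 20), (5, 0), (5, 3), (5, 4), (5, 20)]
Unfold 2 (reflect across h@6): 16 holes -> [(4, 0), (4, 3), (4, 4), (4, 20), (5, 0), (5, 3), (5, 4), (5, 20), (6, 0), (6, 3), (6, 4), (6, 20), (7, 0), (7, 3), (7, 4), (7, 20)]
Unfold 3 (reflect across h@4): 32 holes -> [(0, 0), (0, 3), (0, 4), (0, 20), (1, 0), (1, 3), (1, 4), (1, 20), (2, 0), (2, 3), (2, 4), (2, 20), (3, 0), (3, 3), (3, 4), (3, 20), (4, 0), (4, 3), (4, 4), (4, 20), (5, 0), (5, 3), (5, 4), (5, 20), (6, 0), (6, 3), (6, 4), (6, 20), (7, 0), (7, 3), (7, 4), (7, 20)]

Answer: 32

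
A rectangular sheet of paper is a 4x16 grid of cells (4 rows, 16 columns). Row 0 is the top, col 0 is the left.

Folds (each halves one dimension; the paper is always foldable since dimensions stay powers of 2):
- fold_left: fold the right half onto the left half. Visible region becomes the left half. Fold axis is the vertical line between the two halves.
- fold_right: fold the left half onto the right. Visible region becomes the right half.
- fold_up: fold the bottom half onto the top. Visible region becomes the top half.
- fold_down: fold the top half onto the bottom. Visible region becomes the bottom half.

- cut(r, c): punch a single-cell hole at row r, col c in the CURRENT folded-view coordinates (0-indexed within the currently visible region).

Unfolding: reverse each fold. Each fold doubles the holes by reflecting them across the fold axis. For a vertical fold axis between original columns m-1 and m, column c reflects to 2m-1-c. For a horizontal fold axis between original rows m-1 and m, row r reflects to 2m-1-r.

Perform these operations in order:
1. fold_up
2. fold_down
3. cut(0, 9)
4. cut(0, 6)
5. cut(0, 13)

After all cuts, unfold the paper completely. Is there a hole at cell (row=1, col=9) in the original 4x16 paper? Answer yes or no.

Answer: yes

Derivation:
Op 1 fold_up: fold axis h@2; visible region now rows[0,2) x cols[0,16) = 2x16
Op 2 fold_down: fold axis h@1; visible region now rows[1,2) x cols[0,16) = 1x16
Op 3 cut(0, 9): punch at orig (1,9); cuts so far [(1, 9)]; region rows[1,2) x cols[0,16) = 1x16
Op 4 cut(0, 6): punch at orig (1,6); cuts so far [(1, 6), (1, 9)]; region rows[1,2) x cols[0,16) = 1x16
Op 5 cut(0, 13): punch at orig (1,13); cuts so far [(1, 6), (1, 9), (1, 13)]; region rows[1,2) x cols[0,16) = 1x16
Unfold 1 (reflect across h@1): 6 holes -> [(0, 6), (0, 9), (0, 13), (1, 6), (1, 9), (1, 13)]
Unfold 2 (reflect across h@2): 12 holes -> [(0, 6), (0, 9), (0, 13), (1, 6), (1, 9), (1, 13), (2, 6), (2, 9), (2, 13), (3, 6), (3, 9), (3, 13)]
Holes: [(0, 6), (0, 9), (0, 13), (1, 6), (1, 9), (1, 13), (2, 6), (2, 9), (2, 13), (3, 6), (3, 9), (3, 13)]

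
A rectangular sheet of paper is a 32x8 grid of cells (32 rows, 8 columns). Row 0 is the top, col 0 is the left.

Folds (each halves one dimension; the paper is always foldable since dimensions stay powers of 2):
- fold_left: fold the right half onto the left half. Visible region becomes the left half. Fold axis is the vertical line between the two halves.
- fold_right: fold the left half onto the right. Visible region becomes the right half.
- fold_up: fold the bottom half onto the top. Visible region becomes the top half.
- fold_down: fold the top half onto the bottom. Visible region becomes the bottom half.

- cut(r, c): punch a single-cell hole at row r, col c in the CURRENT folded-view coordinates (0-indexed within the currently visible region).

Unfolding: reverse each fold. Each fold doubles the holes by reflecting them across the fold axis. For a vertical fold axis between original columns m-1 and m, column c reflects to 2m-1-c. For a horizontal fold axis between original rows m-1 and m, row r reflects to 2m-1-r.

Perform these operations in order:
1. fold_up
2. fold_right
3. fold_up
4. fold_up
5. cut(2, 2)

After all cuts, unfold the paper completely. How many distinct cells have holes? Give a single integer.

Op 1 fold_up: fold axis h@16; visible region now rows[0,16) x cols[0,8) = 16x8
Op 2 fold_right: fold axis v@4; visible region now rows[0,16) x cols[4,8) = 16x4
Op 3 fold_up: fold axis h@8; visible region now rows[0,8) x cols[4,8) = 8x4
Op 4 fold_up: fold axis h@4; visible region now rows[0,4) x cols[4,8) = 4x4
Op 5 cut(2, 2): punch at orig (2,6); cuts so far [(2, 6)]; region rows[0,4) x cols[4,8) = 4x4
Unfold 1 (reflect across h@4): 2 holes -> [(2, 6), (5, 6)]
Unfold 2 (reflect across h@8): 4 holes -> [(2, 6), (5, 6), (10, 6), (13, 6)]
Unfold 3 (reflect across v@4): 8 holes -> [(2, 1), (2, 6), (5, 1), (5, 6), (10, 1), (10, 6), (13, 1), (13, 6)]
Unfold 4 (reflect across h@16): 16 holes -> [(2, 1), (2, 6), (5, 1), (5, 6), (10, 1), (10, 6), (13, 1), (13, 6), (18, 1), (18, 6), (21, 1), (21, 6), (26, 1), (26, 6), (29, 1), (29, 6)]

Answer: 16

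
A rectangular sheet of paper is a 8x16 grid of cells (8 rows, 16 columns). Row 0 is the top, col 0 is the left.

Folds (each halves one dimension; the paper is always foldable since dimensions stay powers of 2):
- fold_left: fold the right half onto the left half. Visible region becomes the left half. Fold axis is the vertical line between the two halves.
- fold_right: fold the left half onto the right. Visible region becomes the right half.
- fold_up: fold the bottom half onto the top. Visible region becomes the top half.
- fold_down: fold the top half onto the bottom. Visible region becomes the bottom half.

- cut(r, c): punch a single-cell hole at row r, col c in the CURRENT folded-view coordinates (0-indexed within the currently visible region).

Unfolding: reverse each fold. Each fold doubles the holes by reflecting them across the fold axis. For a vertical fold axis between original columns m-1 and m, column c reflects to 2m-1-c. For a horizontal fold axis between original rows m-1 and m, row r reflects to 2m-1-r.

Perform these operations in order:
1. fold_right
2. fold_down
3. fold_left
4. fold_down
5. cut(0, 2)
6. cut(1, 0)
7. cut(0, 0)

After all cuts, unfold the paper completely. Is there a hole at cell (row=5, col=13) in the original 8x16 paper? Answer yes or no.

Op 1 fold_right: fold axis v@8; visible region now rows[0,8) x cols[8,16) = 8x8
Op 2 fold_down: fold axis h@4; visible region now rows[4,8) x cols[8,16) = 4x8
Op 3 fold_left: fold axis v@12; visible region now rows[4,8) x cols[8,12) = 4x4
Op 4 fold_down: fold axis h@6; visible region now rows[6,8) x cols[8,12) = 2x4
Op 5 cut(0, 2): punch at orig (6,10); cuts so far [(6, 10)]; region rows[6,8) x cols[8,12) = 2x4
Op 6 cut(1, 0): punch at orig (7,8); cuts so far [(6, 10), (7, 8)]; region rows[6,8) x cols[8,12) = 2x4
Op 7 cut(0, 0): punch at orig (6,8); cuts so far [(6, 8), (6, 10), (7, 8)]; region rows[6,8) x cols[8,12) = 2x4
Unfold 1 (reflect across h@6): 6 holes -> [(4, 8), (5, 8), (5, 10), (6, 8), (6, 10), (7, 8)]
Unfold 2 (reflect across v@12): 12 holes -> [(4, 8), (4, 15), (5, 8), (5, 10), (5, 13), (5, 15), (6, 8), (6, 10), (6, 13), (6, 15), (7, 8), (7, 15)]
Unfold 3 (reflect across h@4): 24 holes -> [(0, 8), (0, 15), (1, 8), (1, 10), (1, 13), (1, 15), (2, 8), (2, 10), (2, 13), (2, 15), (3, 8), (3, 15), (4, 8), (4, 15), (5, 8), (5, 10), (5, 13), (5, 15), (6, 8), (6, 10), (6, 13), (6, 15), (7, 8), (7, 15)]
Unfold 4 (reflect across v@8): 48 holes -> [(0, 0), (0, 7), (0, 8), (0, 15), (1, 0), (1, 2), (1, 5), (1, 7), (1, 8), (1, 10), (1, 13), (1, 15), (2, 0), (2, 2), (2, 5), (2, 7), (2, 8), (2, 10), (2, 13), (2, 15), (3, 0), (3, 7), (3, 8), (3, 15), (4, 0), (4, 7), (4, 8), (4, 15), (5, 0), (5, 2), (5, 5), (5, 7), (5, 8), (5, 10), (5, 13), (5, 15), (6, 0), (6, 2), (6, 5), (6, 7), (6, 8), (6, 10), (6, 13), (6, 15), (7, 0), (7, 7), (7, 8), (7, 15)]
Holes: [(0, 0), (0, 7), (0, 8), (0, 15), (1, 0), (1, 2), (1, 5), (1, 7), (1, 8), (1, 10), (1, 13), (1, 15), (2, 0), (2, 2), (2, 5), (2, 7), (2, 8), (2, 10), (2, 13), (2, 15), (3, 0), (3, 7), (3, 8), (3, 15), (4, 0), (4, 7), (4, 8), (4, 15), (5, 0), (5, 2), (5, 5), (5, 7), (5, 8), (5, 10), (5, 13), (5, 15), (6, 0), (6, 2), (6, 5), (6, 7), (6, 8), (6, 10), (6, 13), (6, 15), (7, 0), (7, 7), (7, 8), (7, 15)]

Answer: yes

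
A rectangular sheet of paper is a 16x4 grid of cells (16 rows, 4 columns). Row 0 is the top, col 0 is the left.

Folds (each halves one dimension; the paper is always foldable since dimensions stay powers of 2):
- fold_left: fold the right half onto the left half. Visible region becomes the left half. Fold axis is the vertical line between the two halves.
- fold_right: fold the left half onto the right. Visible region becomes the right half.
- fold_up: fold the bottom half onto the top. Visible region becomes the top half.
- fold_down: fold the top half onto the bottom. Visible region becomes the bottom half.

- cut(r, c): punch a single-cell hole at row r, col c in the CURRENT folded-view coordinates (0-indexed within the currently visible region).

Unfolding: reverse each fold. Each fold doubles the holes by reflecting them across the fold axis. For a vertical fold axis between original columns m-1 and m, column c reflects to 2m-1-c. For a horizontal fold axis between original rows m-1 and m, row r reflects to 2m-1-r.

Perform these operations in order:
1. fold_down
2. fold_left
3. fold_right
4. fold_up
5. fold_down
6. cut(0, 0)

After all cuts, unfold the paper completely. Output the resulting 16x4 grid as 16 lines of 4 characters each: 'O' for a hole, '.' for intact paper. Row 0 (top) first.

Answer: ....
OOOO
OOOO
....
....
OOOO
OOOO
....
....
OOOO
OOOO
....
....
OOOO
OOOO
....

Derivation:
Op 1 fold_down: fold axis h@8; visible region now rows[8,16) x cols[0,4) = 8x4
Op 2 fold_left: fold axis v@2; visible region now rows[8,16) x cols[0,2) = 8x2
Op 3 fold_right: fold axis v@1; visible region now rows[8,16) x cols[1,2) = 8x1
Op 4 fold_up: fold axis h@12; visible region now rows[8,12) x cols[1,2) = 4x1
Op 5 fold_down: fold axis h@10; visible region now rows[10,12) x cols[1,2) = 2x1
Op 6 cut(0, 0): punch at orig (10,1); cuts so far [(10, 1)]; region rows[10,12) x cols[1,2) = 2x1
Unfold 1 (reflect across h@10): 2 holes -> [(9, 1), (10, 1)]
Unfold 2 (reflect across h@12): 4 holes -> [(9, 1), (10, 1), (13, 1), (14, 1)]
Unfold 3 (reflect across v@1): 8 holes -> [(9, 0), (9, 1), (10, 0), (10, 1), (13, 0), (13, 1), (14, 0), (14, 1)]
Unfold 4 (reflect across v@2): 16 holes -> [(9, 0), (9, 1), (9, 2), (9, 3), (10, 0), (10, 1), (10, 2), (10, 3), (13, 0), (13, 1), (13, 2), (13, 3), (14, 0), (14, 1), (14, 2), (14, 3)]
Unfold 5 (reflect across h@8): 32 holes -> [(1, 0), (1, 1), (1, 2), (1, 3), (2, 0), (2, 1), (2, 2), (2, 3), (5, 0), (5, 1), (5, 2), (5, 3), (6, 0), (6, 1), (6, 2), (6, 3), (9, 0), (9, 1), (9, 2), (9, 3), (10, 0), (10, 1), (10, 2), (10, 3), (13, 0), (13, 1), (13, 2), (13, 3), (14, 0), (14, 1), (14, 2), (14, 3)]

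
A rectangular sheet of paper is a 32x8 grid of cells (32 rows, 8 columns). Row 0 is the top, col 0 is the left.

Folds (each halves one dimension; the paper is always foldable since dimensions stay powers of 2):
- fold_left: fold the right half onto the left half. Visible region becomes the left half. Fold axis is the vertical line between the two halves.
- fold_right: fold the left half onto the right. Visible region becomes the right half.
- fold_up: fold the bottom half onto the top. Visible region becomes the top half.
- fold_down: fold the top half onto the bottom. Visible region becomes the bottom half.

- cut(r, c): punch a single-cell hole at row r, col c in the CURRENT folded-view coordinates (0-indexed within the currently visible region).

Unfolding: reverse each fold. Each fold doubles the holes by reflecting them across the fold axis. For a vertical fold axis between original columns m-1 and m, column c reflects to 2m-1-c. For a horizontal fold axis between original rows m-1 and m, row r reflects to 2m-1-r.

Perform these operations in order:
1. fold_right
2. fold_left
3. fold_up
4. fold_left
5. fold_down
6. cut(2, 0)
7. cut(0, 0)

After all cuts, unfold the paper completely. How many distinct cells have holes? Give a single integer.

Op 1 fold_right: fold axis v@4; visible region now rows[0,32) x cols[4,8) = 32x4
Op 2 fold_left: fold axis v@6; visible region now rows[0,32) x cols[4,6) = 32x2
Op 3 fold_up: fold axis h@16; visible region now rows[0,16) x cols[4,6) = 16x2
Op 4 fold_left: fold axis v@5; visible region now rows[0,16) x cols[4,5) = 16x1
Op 5 fold_down: fold axis h@8; visible region now rows[8,16) x cols[4,5) = 8x1
Op 6 cut(2, 0): punch at orig (10,4); cuts so far [(10, 4)]; region rows[8,16) x cols[4,5) = 8x1
Op 7 cut(0, 0): punch at orig (8,4); cuts so far [(8, 4), (10, 4)]; region rows[8,16) x cols[4,5) = 8x1
Unfold 1 (reflect across h@8): 4 holes -> [(5, 4), (7, 4), (8, 4), (10, 4)]
Unfold 2 (reflect across v@5): 8 holes -> [(5, 4), (5, 5), (7, 4), (7, 5), (8, 4), (8, 5), (10, 4), (10, 5)]
Unfold 3 (reflect across h@16): 16 holes -> [(5, 4), (5, 5), (7, 4), (7, 5), (8, 4), (8, 5), (10, 4), (10, 5), (21, 4), (21, 5), (23, 4), (23, 5), (24, 4), (24, 5), (26, 4), (26, 5)]
Unfold 4 (reflect across v@6): 32 holes -> [(5, 4), (5, 5), (5, 6), (5, 7), (7, 4), (7, 5), (7, 6), (7, 7), (8, 4), (8, 5), (8, 6), (8, 7), (10, 4), (10, 5), (10, 6), (10, 7), (21, 4), (21, 5), (21, 6), (21, 7), (23, 4), (23, 5), (23, 6), (23, 7), (24, 4), (24, 5), (24, 6), (24, 7), (26, 4), (26, 5), (26, 6), (26, 7)]
Unfold 5 (reflect across v@4): 64 holes -> [(5, 0), (5, 1), (5, 2), (5, 3), (5, 4), (5, 5), (5, 6), (5, 7), (7, 0), (7, 1), (7, 2), (7, 3), (7, 4), (7, 5), (7, 6), (7, 7), (8, 0), (8, 1), (8, 2), (8, 3), (8, 4), (8, 5), (8, 6), (8, 7), (10, 0), (10, 1), (10, 2), (10, 3), (10, 4), (10, 5), (10, 6), (10, 7), (21, 0), (21, 1), (21, 2), (21, 3), (21, 4), (21, 5), (21, 6), (21, 7), (23, 0), (23, 1), (23, 2), (23, 3), (23, 4), (23, 5), (23, 6), (23, 7), (24, 0), (24, 1), (24, 2), (24, 3), (24, 4), (24, 5), (24, 6), (24, 7), (26, 0), (26, 1), (26, 2), (26, 3), (26, 4), (26, 5), (26, 6), (26, 7)]

Answer: 64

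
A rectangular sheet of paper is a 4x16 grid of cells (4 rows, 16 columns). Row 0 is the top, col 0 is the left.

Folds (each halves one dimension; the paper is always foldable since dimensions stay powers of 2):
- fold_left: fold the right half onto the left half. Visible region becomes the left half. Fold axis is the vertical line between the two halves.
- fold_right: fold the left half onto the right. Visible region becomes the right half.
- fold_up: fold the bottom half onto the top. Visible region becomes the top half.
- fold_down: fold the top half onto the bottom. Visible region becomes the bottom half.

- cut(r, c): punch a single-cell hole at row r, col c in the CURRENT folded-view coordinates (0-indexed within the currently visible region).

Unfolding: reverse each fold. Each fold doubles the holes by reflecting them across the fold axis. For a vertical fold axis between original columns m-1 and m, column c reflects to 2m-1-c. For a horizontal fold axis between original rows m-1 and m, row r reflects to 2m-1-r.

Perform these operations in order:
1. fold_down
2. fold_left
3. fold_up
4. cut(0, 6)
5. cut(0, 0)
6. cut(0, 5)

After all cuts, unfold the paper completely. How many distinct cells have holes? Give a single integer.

Answer: 24

Derivation:
Op 1 fold_down: fold axis h@2; visible region now rows[2,4) x cols[0,16) = 2x16
Op 2 fold_left: fold axis v@8; visible region now rows[2,4) x cols[0,8) = 2x8
Op 3 fold_up: fold axis h@3; visible region now rows[2,3) x cols[0,8) = 1x8
Op 4 cut(0, 6): punch at orig (2,6); cuts so far [(2, 6)]; region rows[2,3) x cols[0,8) = 1x8
Op 5 cut(0, 0): punch at orig (2,0); cuts so far [(2, 0), (2, 6)]; region rows[2,3) x cols[0,8) = 1x8
Op 6 cut(0, 5): punch at orig (2,5); cuts so far [(2, 0), (2, 5), (2, 6)]; region rows[2,3) x cols[0,8) = 1x8
Unfold 1 (reflect across h@3): 6 holes -> [(2, 0), (2, 5), (2, 6), (3, 0), (3, 5), (3, 6)]
Unfold 2 (reflect across v@8): 12 holes -> [(2, 0), (2, 5), (2, 6), (2, 9), (2, 10), (2, 15), (3, 0), (3, 5), (3, 6), (3, 9), (3, 10), (3, 15)]
Unfold 3 (reflect across h@2): 24 holes -> [(0, 0), (0, 5), (0, 6), (0, 9), (0, 10), (0, 15), (1, 0), (1, 5), (1, 6), (1, 9), (1, 10), (1, 15), (2, 0), (2, 5), (2, 6), (2, 9), (2, 10), (2, 15), (3, 0), (3, 5), (3, 6), (3, 9), (3, 10), (3, 15)]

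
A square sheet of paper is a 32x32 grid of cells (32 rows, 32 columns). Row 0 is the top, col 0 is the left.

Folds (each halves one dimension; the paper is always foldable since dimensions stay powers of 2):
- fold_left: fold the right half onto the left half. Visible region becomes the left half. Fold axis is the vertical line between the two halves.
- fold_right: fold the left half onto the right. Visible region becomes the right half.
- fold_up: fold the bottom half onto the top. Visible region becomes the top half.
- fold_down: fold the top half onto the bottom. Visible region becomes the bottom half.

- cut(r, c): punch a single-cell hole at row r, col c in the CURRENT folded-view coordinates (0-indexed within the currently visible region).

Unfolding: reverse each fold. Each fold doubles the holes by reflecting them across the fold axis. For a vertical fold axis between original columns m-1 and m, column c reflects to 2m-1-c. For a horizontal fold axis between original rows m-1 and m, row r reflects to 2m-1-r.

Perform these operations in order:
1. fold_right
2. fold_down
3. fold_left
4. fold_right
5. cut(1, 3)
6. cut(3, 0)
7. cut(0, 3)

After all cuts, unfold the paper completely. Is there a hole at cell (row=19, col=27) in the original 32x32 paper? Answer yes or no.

Answer: yes

Derivation:
Op 1 fold_right: fold axis v@16; visible region now rows[0,32) x cols[16,32) = 32x16
Op 2 fold_down: fold axis h@16; visible region now rows[16,32) x cols[16,32) = 16x16
Op 3 fold_left: fold axis v@24; visible region now rows[16,32) x cols[16,24) = 16x8
Op 4 fold_right: fold axis v@20; visible region now rows[16,32) x cols[20,24) = 16x4
Op 5 cut(1, 3): punch at orig (17,23); cuts so far [(17, 23)]; region rows[16,32) x cols[20,24) = 16x4
Op 6 cut(3, 0): punch at orig (19,20); cuts so far [(17, 23), (19, 20)]; region rows[16,32) x cols[20,24) = 16x4
Op 7 cut(0, 3): punch at orig (16,23); cuts so far [(16, 23), (17, 23), (19, 20)]; region rows[16,32) x cols[20,24) = 16x4
Unfold 1 (reflect across v@20): 6 holes -> [(16, 16), (16, 23), (17, 16), (17, 23), (19, 19), (19, 20)]
Unfold 2 (reflect across v@24): 12 holes -> [(16, 16), (16, 23), (16, 24), (16, 31), (17, 16), (17, 23), (17, 24), (17, 31), (19, 19), (19, 20), (19, 27), (19, 28)]
Unfold 3 (reflect across h@16): 24 holes -> [(12, 19), (12, 20), (12, 27), (12, 28), (14, 16), (14, 23), (14, 24), (14, 31), (15, 16), (15, 23), (15, 24), (15, 31), (16, 16), (16, 23), (16, 24), (16, 31), (17, 16), (17, 23), (17, 24), (17, 31), (19, 19), (19, 20), (19, 27), (19, 28)]
Unfold 4 (reflect across v@16): 48 holes -> [(12, 3), (12, 4), (12, 11), (12, 12), (12, 19), (12, 20), (12, 27), (12, 28), (14, 0), (14, 7), (14, 8), (14, 15), (14, 16), (14, 23), (14, 24), (14, 31), (15, 0), (15, 7), (15, 8), (15, 15), (15, 16), (15, 23), (15, 24), (15, 31), (16, 0), (16, 7), (16, 8), (16, 15), (16, 16), (16, 23), (16, 24), (16, 31), (17, 0), (17, 7), (17, 8), (17, 15), (17, 16), (17, 23), (17, 24), (17, 31), (19, 3), (19, 4), (19, 11), (19, 12), (19, 19), (19, 20), (19, 27), (19, 28)]
Holes: [(12, 3), (12, 4), (12, 11), (12, 12), (12, 19), (12, 20), (12, 27), (12, 28), (14, 0), (14, 7), (14, 8), (14, 15), (14, 16), (14, 23), (14, 24), (14, 31), (15, 0), (15, 7), (15, 8), (15, 15), (15, 16), (15, 23), (15, 24), (15, 31), (16, 0), (16, 7), (16, 8), (16, 15), (16, 16), (16, 23), (16, 24), (16, 31), (17, 0), (17, 7), (17, 8), (17, 15), (17, 16), (17, 23), (17, 24), (17, 31), (19, 3), (19, 4), (19, 11), (19, 12), (19, 19), (19, 20), (19, 27), (19, 28)]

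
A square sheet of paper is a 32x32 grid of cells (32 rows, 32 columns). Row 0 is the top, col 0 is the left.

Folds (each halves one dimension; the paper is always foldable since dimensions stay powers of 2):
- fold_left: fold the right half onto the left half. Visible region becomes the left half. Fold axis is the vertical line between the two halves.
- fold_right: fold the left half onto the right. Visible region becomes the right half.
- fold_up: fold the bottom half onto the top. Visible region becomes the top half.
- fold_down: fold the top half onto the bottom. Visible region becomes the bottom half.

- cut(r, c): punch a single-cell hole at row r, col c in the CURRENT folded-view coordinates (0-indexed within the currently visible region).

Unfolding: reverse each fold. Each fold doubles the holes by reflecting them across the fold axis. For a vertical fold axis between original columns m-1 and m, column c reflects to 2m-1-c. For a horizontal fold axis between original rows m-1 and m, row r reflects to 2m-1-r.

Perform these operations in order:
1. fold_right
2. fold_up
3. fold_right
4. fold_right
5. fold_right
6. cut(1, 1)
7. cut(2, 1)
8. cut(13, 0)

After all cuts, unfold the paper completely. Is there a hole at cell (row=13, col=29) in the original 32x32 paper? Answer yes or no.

Answer: yes

Derivation:
Op 1 fold_right: fold axis v@16; visible region now rows[0,32) x cols[16,32) = 32x16
Op 2 fold_up: fold axis h@16; visible region now rows[0,16) x cols[16,32) = 16x16
Op 3 fold_right: fold axis v@24; visible region now rows[0,16) x cols[24,32) = 16x8
Op 4 fold_right: fold axis v@28; visible region now rows[0,16) x cols[28,32) = 16x4
Op 5 fold_right: fold axis v@30; visible region now rows[0,16) x cols[30,32) = 16x2
Op 6 cut(1, 1): punch at orig (1,31); cuts so far [(1, 31)]; region rows[0,16) x cols[30,32) = 16x2
Op 7 cut(2, 1): punch at orig (2,31); cuts so far [(1, 31), (2, 31)]; region rows[0,16) x cols[30,32) = 16x2
Op 8 cut(13, 0): punch at orig (13,30); cuts so far [(1, 31), (2, 31), (13, 30)]; region rows[0,16) x cols[30,32) = 16x2
Unfold 1 (reflect across v@30): 6 holes -> [(1, 28), (1, 31), (2, 28), (2, 31), (13, 29), (13, 30)]
Unfold 2 (reflect across v@28): 12 holes -> [(1, 24), (1, 27), (1, 28), (1, 31), (2, 24), (2, 27), (2, 28), (2, 31), (13, 25), (13, 26), (13, 29), (13, 30)]
Unfold 3 (reflect across v@24): 24 holes -> [(1, 16), (1, 19), (1, 20), (1, 23), (1, 24), (1, 27), (1, 28), (1, 31), (2, 16), (2, 19), (2, 20), (2, 23), (2, 24), (2, 27), (2, 28), (2, 31), (13, 17), (13, 18), (13, 21), (13, 22), (13, 25), (13, 26), (13, 29), (13, 30)]
Unfold 4 (reflect across h@16): 48 holes -> [(1, 16), (1, 19), (1, 20), (1, 23), (1, 24), (1, 27), (1, 28), (1, 31), (2, 16), (2, 19), (2, 20), (2, 23), (2, 24), (2, 27), (2, 28), (2, 31), (13, 17), (13, 18), (13, 21), (13, 22), (13, 25), (13, 26), (13, 29), (13, 30), (18, 17), (18, 18), (18, 21), (18, 22), (18, 25), (18, 26), (18, 29), (18, 30), (29, 16), (29, 19), (29, 20), (29, 23), (29, 24), (29, 27), (29, 28), (29, 31), (30, 16), (30, 19), (30, 20), (30, 23), (30, 24), (30, 27), (30, 28), (30, 31)]
Unfold 5 (reflect across v@16): 96 holes -> [(1, 0), (1, 3), (1, 4), (1, 7), (1, 8), (1, 11), (1, 12), (1, 15), (1, 16), (1, 19), (1, 20), (1, 23), (1, 24), (1, 27), (1, 28), (1, 31), (2, 0), (2, 3), (2, 4), (2, 7), (2, 8), (2, 11), (2, 12), (2, 15), (2, 16), (2, 19), (2, 20), (2, 23), (2, 24), (2, 27), (2, 28), (2, 31), (13, 1), (13, 2), (13, 5), (13, 6), (13, 9), (13, 10), (13, 13), (13, 14), (13, 17), (13, 18), (13, 21), (13, 22), (13, 25), (13, 26), (13, 29), (13, 30), (18, 1), (18, 2), (18, 5), (18, 6), (18, 9), (18, 10), (18, 13), (18, 14), (18, 17), (18, 18), (18, 21), (18, 22), (18, 25), (18, 26), (18, 29), (18, 30), (29, 0), (29, 3), (29, 4), (29, 7), (29, 8), (29, 11), (29, 12), (29, 15), (29, 16), (29, 19), (29, 20), (29, 23), (29, 24), (29, 27), (29, 28), (29, 31), (30, 0), (30, 3), (30, 4), (30, 7), (30, 8), (30, 11), (30, 12), (30, 15), (30, 16), (30, 19), (30, 20), (30, 23), (30, 24), (30, 27), (30, 28), (30, 31)]
Holes: [(1, 0), (1, 3), (1, 4), (1, 7), (1, 8), (1, 11), (1, 12), (1, 15), (1, 16), (1, 19), (1, 20), (1, 23), (1, 24), (1, 27), (1, 28), (1, 31), (2, 0), (2, 3), (2, 4), (2, 7), (2, 8), (2, 11), (2, 12), (2, 15), (2, 16), (2, 19), (2, 20), (2, 23), (2, 24), (2, 27), (2, 28), (2, 31), (13, 1), (13, 2), (13, 5), (13, 6), (13, 9), (13, 10), (13, 13), (13, 14), (13, 17), (13, 18), (13, 21), (13, 22), (13, 25), (13, 26), (13, 29), (13, 30), (18, 1), (18, 2), (18, 5), (18, 6), (18, 9), (18, 10), (18, 13), (18, 14), (18, 17), (18, 18), (18, 21), (18, 22), (18, 25), (18, 26), (18, 29), (18, 30), (29, 0), (29, 3), (29, 4), (29, 7), (29, 8), (29, 11), (29, 12), (29, 15), (29, 16), (29, 19), (29, 20), (29, 23), (29, 24), (29, 27), (29, 28), (29, 31), (30, 0), (30, 3), (30, 4), (30, 7), (30, 8), (30, 11), (30, 12), (30, 15), (30, 16), (30, 19), (30, 20), (30, 23), (30, 24), (30, 27), (30, 28), (30, 31)]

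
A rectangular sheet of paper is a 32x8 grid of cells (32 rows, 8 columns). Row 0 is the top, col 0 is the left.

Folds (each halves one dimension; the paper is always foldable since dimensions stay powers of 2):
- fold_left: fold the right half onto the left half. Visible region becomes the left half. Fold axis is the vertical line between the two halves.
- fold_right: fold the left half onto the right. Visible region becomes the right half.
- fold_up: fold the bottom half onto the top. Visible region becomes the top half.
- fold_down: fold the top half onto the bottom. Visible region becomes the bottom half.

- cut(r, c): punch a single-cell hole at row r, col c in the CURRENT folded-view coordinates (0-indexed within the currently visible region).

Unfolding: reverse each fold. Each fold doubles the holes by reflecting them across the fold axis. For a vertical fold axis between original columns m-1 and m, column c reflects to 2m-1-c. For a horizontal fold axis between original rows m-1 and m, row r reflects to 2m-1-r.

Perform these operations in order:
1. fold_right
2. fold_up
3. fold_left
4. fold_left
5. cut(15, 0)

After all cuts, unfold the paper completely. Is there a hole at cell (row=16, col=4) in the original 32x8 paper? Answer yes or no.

Answer: yes

Derivation:
Op 1 fold_right: fold axis v@4; visible region now rows[0,32) x cols[4,8) = 32x4
Op 2 fold_up: fold axis h@16; visible region now rows[0,16) x cols[4,8) = 16x4
Op 3 fold_left: fold axis v@6; visible region now rows[0,16) x cols[4,6) = 16x2
Op 4 fold_left: fold axis v@5; visible region now rows[0,16) x cols[4,5) = 16x1
Op 5 cut(15, 0): punch at orig (15,4); cuts so far [(15, 4)]; region rows[0,16) x cols[4,5) = 16x1
Unfold 1 (reflect across v@5): 2 holes -> [(15, 4), (15, 5)]
Unfold 2 (reflect across v@6): 4 holes -> [(15, 4), (15, 5), (15, 6), (15, 7)]
Unfold 3 (reflect across h@16): 8 holes -> [(15, 4), (15, 5), (15, 6), (15, 7), (16, 4), (16, 5), (16, 6), (16, 7)]
Unfold 4 (reflect across v@4): 16 holes -> [(15, 0), (15, 1), (15, 2), (15, 3), (15, 4), (15, 5), (15, 6), (15, 7), (16, 0), (16, 1), (16, 2), (16, 3), (16, 4), (16, 5), (16, 6), (16, 7)]
Holes: [(15, 0), (15, 1), (15, 2), (15, 3), (15, 4), (15, 5), (15, 6), (15, 7), (16, 0), (16, 1), (16, 2), (16, 3), (16, 4), (16, 5), (16, 6), (16, 7)]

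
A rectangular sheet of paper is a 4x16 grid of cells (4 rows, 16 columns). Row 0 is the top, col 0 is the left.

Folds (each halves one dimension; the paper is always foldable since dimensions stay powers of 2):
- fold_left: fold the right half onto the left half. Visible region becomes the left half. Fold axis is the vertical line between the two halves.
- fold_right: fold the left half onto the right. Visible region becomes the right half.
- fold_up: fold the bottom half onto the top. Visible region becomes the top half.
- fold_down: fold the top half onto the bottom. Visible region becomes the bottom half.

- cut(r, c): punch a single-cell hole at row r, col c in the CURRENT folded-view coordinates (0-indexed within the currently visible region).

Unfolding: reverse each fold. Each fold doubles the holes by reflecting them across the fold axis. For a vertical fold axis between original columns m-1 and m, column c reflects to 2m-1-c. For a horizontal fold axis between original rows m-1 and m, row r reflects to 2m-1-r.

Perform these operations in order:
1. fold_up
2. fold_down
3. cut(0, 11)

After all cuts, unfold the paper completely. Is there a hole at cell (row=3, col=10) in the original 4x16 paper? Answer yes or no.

Answer: no

Derivation:
Op 1 fold_up: fold axis h@2; visible region now rows[0,2) x cols[0,16) = 2x16
Op 2 fold_down: fold axis h@1; visible region now rows[1,2) x cols[0,16) = 1x16
Op 3 cut(0, 11): punch at orig (1,11); cuts so far [(1, 11)]; region rows[1,2) x cols[0,16) = 1x16
Unfold 1 (reflect across h@1): 2 holes -> [(0, 11), (1, 11)]
Unfold 2 (reflect across h@2): 4 holes -> [(0, 11), (1, 11), (2, 11), (3, 11)]
Holes: [(0, 11), (1, 11), (2, 11), (3, 11)]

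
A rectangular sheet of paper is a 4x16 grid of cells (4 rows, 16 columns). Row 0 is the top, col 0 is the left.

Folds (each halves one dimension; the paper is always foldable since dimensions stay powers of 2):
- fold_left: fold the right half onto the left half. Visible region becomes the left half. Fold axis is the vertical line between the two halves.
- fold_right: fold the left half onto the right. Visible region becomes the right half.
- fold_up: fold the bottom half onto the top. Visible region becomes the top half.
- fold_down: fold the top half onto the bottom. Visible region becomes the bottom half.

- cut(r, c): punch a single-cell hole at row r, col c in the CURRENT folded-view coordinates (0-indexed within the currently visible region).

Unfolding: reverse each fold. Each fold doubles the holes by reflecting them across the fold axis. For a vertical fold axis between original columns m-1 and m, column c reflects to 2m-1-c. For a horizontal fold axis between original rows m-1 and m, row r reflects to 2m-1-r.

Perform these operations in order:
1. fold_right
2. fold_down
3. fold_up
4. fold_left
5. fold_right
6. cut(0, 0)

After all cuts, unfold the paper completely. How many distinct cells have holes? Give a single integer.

Answer: 32

Derivation:
Op 1 fold_right: fold axis v@8; visible region now rows[0,4) x cols[8,16) = 4x8
Op 2 fold_down: fold axis h@2; visible region now rows[2,4) x cols[8,16) = 2x8
Op 3 fold_up: fold axis h@3; visible region now rows[2,3) x cols[8,16) = 1x8
Op 4 fold_left: fold axis v@12; visible region now rows[2,3) x cols[8,12) = 1x4
Op 5 fold_right: fold axis v@10; visible region now rows[2,3) x cols[10,12) = 1x2
Op 6 cut(0, 0): punch at orig (2,10); cuts so far [(2, 10)]; region rows[2,3) x cols[10,12) = 1x2
Unfold 1 (reflect across v@10): 2 holes -> [(2, 9), (2, 10)]
Unfold 2 (reflect across v@12): 4 holes -> [(2, 9), (2, 10), (2, 13), (2, 14)]
Unfold 3 (reflect across h@3): 8 holes -> [(2, 9), (2, 10), (2, 13), (2, 14), (3, 9), (3, 10), (3, 13), (3, 14)]
Unfold 4 (reflect across h@2): 16 holes -> [(0, 9), (0, 10), (0, 13), (0, 14), (1, 9), (1, 10), (1, 13), (1, 14), (2, 9), (2, 10), (2, 13), (2, 14), (3, 9), (3, 10), (3, 13), (3, 14)]
Unfold 5 (reflect across v@8): 32 holes -> [(0, 1), (0, 2), (0, 5), (0, 6), (0, 9), (0, 10), (0, 13), (0, 14), (1, 1), (1, 2), (1, 5), (1, 6), (1, 9), (1, 10), (1, 13), (1, 14), (2, 1), (2, 2), (2, 5), (2, 6), (2, 9), (2, 10), (2, 13), (2, 14), (3, 1), (3, 2), (3, 5), (3, 6), (3, 9), (3, 10), (3, 13), (3, 14)]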